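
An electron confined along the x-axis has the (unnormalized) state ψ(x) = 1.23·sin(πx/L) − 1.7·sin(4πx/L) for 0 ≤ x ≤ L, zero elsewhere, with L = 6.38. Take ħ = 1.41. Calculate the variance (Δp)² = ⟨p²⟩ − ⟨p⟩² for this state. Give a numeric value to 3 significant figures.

Compute ⟨p⟩ and ⟨p²⟩ separately; (Δp)² = ⟨p²⟩ − ⟨p⟩².
d²/dx² sin(jπx/L) = −(jπ/L)²·sin(jπx/L); on 0 ≤ x ≤ L, ∫sin²(jπx/L) dx = L/2 and ∫sin(jπx/L)·sin(lπx/L) dx = 0 for j ≠ l, so only diagonal terms survive in ∫|ψ|² and ∫ψ·ψ″; ∫ψ·ψ′ dx = [ψ²/2] between the walls = 0.
Normalization: ∫|ψ|² dx = 14.045.
⟨p⟩ = 0.0000 and ⟨p²⟩ = 5.2283.
(Δp)² = 5.2283 − (0.0000)² = 5.2283.

5.23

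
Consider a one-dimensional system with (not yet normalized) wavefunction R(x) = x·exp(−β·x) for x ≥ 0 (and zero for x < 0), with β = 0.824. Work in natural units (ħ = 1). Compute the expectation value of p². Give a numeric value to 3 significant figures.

p² R = −ħ² d²R/dx²; ⟨p²⟩ = −ħ² ∫ R*·R'' dx / ∫|R|² dx.
Differentiate x·exp(−β·x) with the product rule; every integrand then reduces to terms xʲ·e^(−2βx) on [0, ∞), with ∫₀^∞ xʲ·e^(−2βx) dx = j!/(2β)^(j+1).
State is unnormalized: ∫|R|² dx = 0.44685, and ∫R*·(−ħ² R'') dx = 0.30340, so ⟨p²⟩ = 0.30340 / 0.44685.
⟨p²⟩ = 0.67898.

0.679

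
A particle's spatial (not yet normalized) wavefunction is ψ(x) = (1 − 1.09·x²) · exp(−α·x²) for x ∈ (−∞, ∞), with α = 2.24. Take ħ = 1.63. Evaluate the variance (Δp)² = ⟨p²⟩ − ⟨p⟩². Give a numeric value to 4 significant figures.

Compute ⟨p⟩ and ⟨p²⟩ separately; (Δp)² = ⟨p²⟩ − ⟨p⟩².
Expand each integrand as polynomial × e^(−2αx²) and use ∫x^(2j)·e^(−2αx²) dx = (2j−1)!!/(4α)^j · √(π/(2α)), odd powers → 0; here √(π/(2α)) = 0.83741. Differentiate with the product rule, d/dx e^(−αx²) = −2αx·e^(−αx²).
Normalization: ∫|ψ|² dx = 0.67084.
⟨p⟩ = 0.0000 and ⟨p²⟩ = 10.006.
(Δp)² = 10.006 − (0.0000)² = 10.006.

10.01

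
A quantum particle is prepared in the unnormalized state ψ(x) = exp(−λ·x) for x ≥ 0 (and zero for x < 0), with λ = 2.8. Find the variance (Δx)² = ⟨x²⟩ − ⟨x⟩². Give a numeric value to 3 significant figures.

Compute ⟨x⟩ and ⟨x²⟩ separately, then (Δx)² = ⟨x²⟩ − ⟨x⟩².
Every integrand reduces to terms xʲ·e^(−2λx) on [0, ∞); use ∫₀^∞ xʲ·e^(−2λx) dx = j!/(2λ)^(j+1).
Normalization: ∫|ψ|² dx = 0.17857.
⟨x⟩ = 0.17857 and ⟨x²⟩ = 0.063776.
(Δx)² = 0.063776 − (0.17857)² = 0.031888.

0.0319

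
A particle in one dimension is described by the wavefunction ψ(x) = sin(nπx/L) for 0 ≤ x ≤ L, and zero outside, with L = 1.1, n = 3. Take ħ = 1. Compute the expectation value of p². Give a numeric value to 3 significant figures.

73.4

p² ψ = −ħ² d²ψ/dx²; ⟨p²⟩ = −ħ² ∫ ψ*·ψ'' dx / ∫|ψ|² dx.
d/dx sin(nπx/L) = (nπ/L)·cos(nπx/L) and d²/dx² sin(nπx/L) = −(nπ/L)²·sin(nπx/L); on 0 ≤ x ≤ L, ∫sin²(nπx/L) dx = L/2 and ∫sin(nπx/L)·cos(nπx/L) dx = 0.
State is unnormalized: ∫|ψ|² dx = 0.55000, and ∫ψ*·(−ħ² ψ'') dx = 40.376, so ⟨p²⟩ = 40.376 / 0.55000.
⟨p²⟩ = 73.410.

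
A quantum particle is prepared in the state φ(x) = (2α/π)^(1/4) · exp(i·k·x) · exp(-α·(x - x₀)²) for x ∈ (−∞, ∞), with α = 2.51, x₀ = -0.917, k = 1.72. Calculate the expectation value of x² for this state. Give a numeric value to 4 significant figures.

0.9405

⟨x²⟩ = ∫ x²·|φ|² dx (integrals over the domain).
Gaussian moments (u = x − x₀): ∫u^(2j)·e^(−2αu²) du = (2j−1)!!/(4α)^j · √(π/(2α)), odd powers integrate to 0; here √(π/(2α)) = 0.79108.
⟨x²⟩ = 0.94049.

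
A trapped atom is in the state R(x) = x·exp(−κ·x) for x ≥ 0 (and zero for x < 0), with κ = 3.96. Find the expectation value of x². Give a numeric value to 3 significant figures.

⟨x²⟩ = ∫ x²·|R|² dx / ∫|R|² dx (integrals over the domain).
Every integrand reduces to terms xʲ·e^(−2κx) on [0, ∞); use ∫₀^∞ xʲ·e^(−2κx) dx = j!/(2κ)^(j+1).
State is unnormalized: ∫|R|² dx = 0.0040258, and ∫R*·x²·R dx = 0.00077017, so ⟨x²⟩ = 0.00077017 / 0.0040258.
⟨x²⟩ = 0.19131.

0.191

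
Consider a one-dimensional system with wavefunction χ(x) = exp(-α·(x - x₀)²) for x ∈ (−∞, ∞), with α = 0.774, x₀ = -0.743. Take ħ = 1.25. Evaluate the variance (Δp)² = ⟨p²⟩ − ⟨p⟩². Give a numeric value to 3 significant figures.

1.21

Compute ⟨p⟩ and ⟨p²⟩ separately; (Δp)² = ⟨p²⟩ − ⟨p⟩².
Gaussian moments (u = x − x₀): ∫u^(2j)·e^(−2αu²) du = (2j−1)!!/(4α)^j · √(π/(2α)), odd powers integrate to 0; here √(π/(2α)) = 1.4246. Derivatives: d/dx e^(−αu²) = −2αu·e^(−αu²), d²/dx² e^(−αu²) = (4α²u² − 2α)·e^(−αu²).
Normalization: ∫|χ|² dx = 1.4246.
⟨p⟩ = 0.0000 and ⟨p²⟩ = 1.2094.
(Δp)² = 1.2094 − (0.0000)² = 1.2094.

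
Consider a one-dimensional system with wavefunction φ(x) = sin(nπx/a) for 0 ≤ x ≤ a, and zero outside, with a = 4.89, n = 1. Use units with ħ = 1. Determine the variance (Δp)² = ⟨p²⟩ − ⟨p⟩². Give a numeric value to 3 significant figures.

0.413

Compute ⟨p⟩ and ⟨p²⟩ separately; (Δp)² = ⟨p²⟩ − ⟨p⟩².
d/dx sin(nπx/a) = (nπ/a)·cos(nπx/a) and d²/dx² sin(nπx/a) = −(nπ/a)²·sin(nπx/a); on 0 ≤ x ≤ a, ∫sin²(nπx/a) dx = a/2 and ∫sin(nπx/a)·cos(nπx/a) dx = 0.
Normalization: ∫|φ|² dx = 2.4450.
⟨p⟩ = 0.0000 and ⟨p²⟩ = 0.41275.
(Δp)² = 0.41275 − (0.0000)² = 0.41275.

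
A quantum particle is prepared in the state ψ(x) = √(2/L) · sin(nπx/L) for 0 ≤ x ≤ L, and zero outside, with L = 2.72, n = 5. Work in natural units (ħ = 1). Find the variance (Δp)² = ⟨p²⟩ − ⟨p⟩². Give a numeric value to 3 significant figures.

Compute ⟨p⟩ and ⟨p²⟩ separately; (Δp)² = ⟨p²⟩ − ⟨p⟩².
d/dx sin(nπx/L) = (nπ/L)·cos(nπx/L) and d²/dx² sin(nπx/L) = −(nπ/L)²·sin(nπx/L); on 0 ≤ x ≤ L, ∫sin²(nπx/L) dx = L/2 and ∫sin(nπx/L)·cos(nπx/L) dx = 0.
⟨p⟩ = 0.0000 and ⟨p²⟩ = 33.350.
(Δp)² = 33.350 − (0.0000)² = 33.350.

33.4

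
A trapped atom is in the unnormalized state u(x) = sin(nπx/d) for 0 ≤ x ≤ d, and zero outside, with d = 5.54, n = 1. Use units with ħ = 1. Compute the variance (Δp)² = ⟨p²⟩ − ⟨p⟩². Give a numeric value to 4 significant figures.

0.3216

Compute ⟨p⟩ and ⟨p²⟩ separately; (Δp)² = ⟨p²⟩ − ⟨p⟩².
d/dx sin(nπx/d) = (nπ/d)·cos(nπx/d) and d²/dx² sin(nπx/d) = −(nπ/d)²·sin(nπx/d); on 0 ≤ x ≤ d, ∫sin²(nπx/d) dx = d/2 and ∫sin(nπx/d)·cos(nπx/d) dx = 0.
Normalization: ∫|u|² dx = 2.7700.
⟨p⟩ = 0.0000 and ⟨p²⟩ = 0.32157.
(Δp)² = 0.32157 − (0.0000)² = 0.32157.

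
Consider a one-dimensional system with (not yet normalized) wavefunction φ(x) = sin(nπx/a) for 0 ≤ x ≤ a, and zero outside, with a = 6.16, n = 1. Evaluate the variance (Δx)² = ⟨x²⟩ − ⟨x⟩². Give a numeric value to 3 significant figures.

Compute ⟨x⟩ and ⟨x²⟩ separately, then (Δx)² = ⟨x²⟩ − ⟨x⟩².
With sin²θ = (1 − cos2θ)/2 on 0 ≤ x ≤ a: ∫sin²(nπx/a) dx = a/2, ∫x·sin²(nπx/a) dx = a²/4, ∫x²·sin²(nπx/a) dx = a³·(1/6 − 1/(4n²π²)); higher powers xᵏ the same way, integrating xᵏ·cos(2nπx/a) by parts.
Normalization: ∫|φ|² dx = 3.0800.
⟨x⟩ = 3.0800 and ⟨x²⟩ = 10.726.
(Δx)² = 10.726 − (3.0800)² = 1.2398.

1.24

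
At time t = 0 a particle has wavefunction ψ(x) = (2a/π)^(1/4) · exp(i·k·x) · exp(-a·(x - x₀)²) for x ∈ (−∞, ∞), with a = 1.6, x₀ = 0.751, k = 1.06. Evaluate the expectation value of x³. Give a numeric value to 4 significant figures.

0.7756

⟨x³⟩ = ∫ x³·|ψ|² dx (integrals over the domain).
Gaussian moments (u = x − x₀): ∫u^(2j)·e^(−2au²) du = (2j−1)!!/(4a)^j · √(π/(2a)), odd powers integrate to 0; here √(π/(2a)) = 0.99083.
⟨x³⟩ = 0.77560.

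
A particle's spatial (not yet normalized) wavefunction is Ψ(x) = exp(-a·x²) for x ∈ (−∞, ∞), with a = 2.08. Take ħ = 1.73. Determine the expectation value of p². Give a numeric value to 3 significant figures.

p² Ψ = −ħ² d²Ψ/dx²; ⟨p²⟩ = −ħ² ∫ Ψ*·Ψ'' dx / ∫|Ψ|² dx.
Gaussian moments: ∫x^(2j)·e^(−2ax²) dx = (2j−1)!!/(4a)^j · √(π/(2a)), odd powers integrate to 0; here √(π/(2a)) = 0.86902. Derivatives: d/dx e^(−ax²) = −2ax·e^(−ax²), d²/dx² e^(−ax²) = (4a²x² − 2a)·e^(−ax²).
State is unnormalized: ∫|Ψ|² dx = 0.86902, and ∫Ψ*·(−ħ² Ψ'') dx = 5.4098, so ⟨p²⟩ = 5.4098 / 0.86902.
⟨p²⟩ = 6.2252.

6.23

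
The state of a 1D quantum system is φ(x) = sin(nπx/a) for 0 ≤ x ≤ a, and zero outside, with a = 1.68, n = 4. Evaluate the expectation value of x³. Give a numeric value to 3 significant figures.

⟨x³⟩ = ∫ x³·|φ|² dx / ∫|φ|² dx (integrals over the domain).
With sin²θ = (1 − cos2θ)/2 on 0 ≤ x ≤ a: ∫sin²(nπx/a) dx = a/2, ∫x·sin²(nπx/a) dx = a²/4, ∫x²·sin²(nπx/a) dx = a³·(1/6 − 1/(4n²π²)); higher powers xᵏ the same way, integrating xᵏ·cos(2nπx/a) by parts.
State is unnormalized: ∫|φ|² dx = 0.84000, and ∫φ*·x³·φ dx = 0.97683, so ⟨x³⟩ = 0.97683 / 0.84000.
⟨x³⟩ = 1.1629.

1.16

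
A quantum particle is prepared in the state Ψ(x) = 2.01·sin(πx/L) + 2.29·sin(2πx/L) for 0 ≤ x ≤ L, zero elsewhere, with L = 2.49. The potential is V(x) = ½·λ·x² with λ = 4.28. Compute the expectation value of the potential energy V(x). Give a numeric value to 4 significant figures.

1.666

⟨V⟩ = ∫ V(x)·|Ψ|² dx / ∫|Ψ|² dx.
On 0 ≤ x ≤ L (j ≠ l): ∫sin²(jπx/L) dx = L/2, ∫sin(jπx/L)·sin(lπx/L) dx = 0; diagonal moments ∫x·sin²(jπx/L) dx = L²/4, ∫x²·sin²(jπx/L) dx = L³·(1/6 − 1/(4j²π²)); cross terms ∫x·sin(jπx/L)·sin(lπx/L) dx = 0 for j + l even and −4jlL²/(π²(j² − l²)²) for j + l odd, ∫x²·sin(jπx/L)·sin(lπx/L) dx = (−1)^(j+l)·4jlL³/(π²(j² − l²)²); higher powers the same way via product-to-sum and parts.
State is unnormalized: ∫|Ψ|² dx = 11.559, and ∫Ψ*·V(x)·Ψ dx = 19.252, so ⟨V⟩ = 19.252 / 11.559.
⟨V⟩ = 1.6655.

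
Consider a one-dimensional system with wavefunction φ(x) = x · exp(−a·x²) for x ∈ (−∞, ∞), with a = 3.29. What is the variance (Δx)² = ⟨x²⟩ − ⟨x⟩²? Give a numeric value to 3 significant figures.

0.228

Compute ⟨x⟩ and ⟨x²⟩ separately, then (Δx)² = ⟨x²⟩ − ⟨x⟩².
Expand each integrand as polynomial × e^(−2ax²) and use ∫x^(2j)·e^(−2ax²) dx = (2j−1)!!/(4a)^j · √(π/(2a)), odd powers → 0; here √(π/(2a)) = 0.69097.
Normalization: ∫|φ|² dx = 0.052506.
⟨x⟩ = 0.0000 and ⟨x²⟩ = 0.22796.
(Δx)² = 0.22796 − (0.0000)² = 0.22796.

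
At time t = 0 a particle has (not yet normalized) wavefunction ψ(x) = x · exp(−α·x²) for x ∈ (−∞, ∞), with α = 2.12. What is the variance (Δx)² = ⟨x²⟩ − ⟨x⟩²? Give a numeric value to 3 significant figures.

0.354

Compute ⟨x⟩ and ⟨x²⟩ separately, then (Δx)² = ⟨x²⟩ − ⟨x⟩².
Expand each integrand as polynomial × e^(−2αx²) and use ∫x^(2j)·e^(−2αx²) dx = (2j−1)!!/(4α)^j · √(π/(2α)), odd powers → 0; here √(π/(2α)) = 0.86078.
Normalization: ∫|ψ|² dx = 0.10151.
⟨x⟩ = 0.0000 and ⟨x²⟩ = 0.35377.
(Δx)² = 0.35377 − (0.0000)² = 0.35377.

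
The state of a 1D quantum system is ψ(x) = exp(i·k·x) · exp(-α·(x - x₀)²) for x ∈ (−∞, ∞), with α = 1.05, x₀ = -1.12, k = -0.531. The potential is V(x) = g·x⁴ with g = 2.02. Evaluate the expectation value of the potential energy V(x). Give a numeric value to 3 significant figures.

⟨V⟩ = ∫ V(x)·|ψ|² dx / ∫|ψ|² dx.
Gaussian moments (u = x − x₀): ∫u^(2j)·e^(−2αu²) du = (2j−1)!!/(4α)^j · √(π/(2α)), odd powers integrate to 0; here √(π/(2α)) = 1.2231.
State is unnormalized: ∫|ψ|² dx = 1.2231, and ∫ψ*·V(x)·ψ dx = 8.7353, so ⟨V⟩ = 8.7353 / 1.2231.
⟨V⟩ = 7.1419.

7.14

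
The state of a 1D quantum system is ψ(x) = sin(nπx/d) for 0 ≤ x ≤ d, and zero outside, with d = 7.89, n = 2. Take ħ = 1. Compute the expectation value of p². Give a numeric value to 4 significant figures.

0.6342

p² ψ = −ħ² d²ψ/dx²; ⟨p²⟩ = −ħ² ∫ ψ*·ψ'' dx / ∫|ψ|² dx.
d/dx sin(nπx/d) = (nπ/d)·cos(nπx/d) and d²/dx² sin(nπx/d) = −(nπ/d)²·sin(nπx/d); on 0 ≤ x ≤ d, ∫sin²(nπx/d) dx = d/2 and ∫sin(nπx/d)·cos(nπx/d) dx = 0.
State is unnormalized: ∫|ψ|² dx = 3.9450, and ∫ψ*·(−ħ² ψ'') dx = 2.5018, so ⟨p²⟩ = 2.5018 / 3.9450.
⟨p²⟩ = 0.63417.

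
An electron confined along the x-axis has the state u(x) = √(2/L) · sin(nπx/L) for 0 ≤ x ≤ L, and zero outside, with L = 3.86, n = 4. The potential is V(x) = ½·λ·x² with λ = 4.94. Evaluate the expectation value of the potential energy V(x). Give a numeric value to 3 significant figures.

12.2

⟨V⟩ = ∫ V(x)·|u|² dx.
With sin²θ = (1 − cos2θ)/2 on 0 ≤ x ≤ L: ∫sin²(nπx/L) dx = L/2, ∫x·sin²(nπx/L) dx = L²/4, ∫x²·sin²(nπx/L) dx = L³·(1/6 − 1/(4n²π²)); higher powers xᵏ the same way, integrating xᵏ·cos(2nπx/L) by parts.
⟨V⟩ = 12.151.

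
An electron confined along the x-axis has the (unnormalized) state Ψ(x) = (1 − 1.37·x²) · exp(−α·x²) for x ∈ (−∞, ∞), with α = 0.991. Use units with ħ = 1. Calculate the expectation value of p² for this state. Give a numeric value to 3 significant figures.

3.75

p² Ψ = −ħ² d²Ψ/dx²; ⟨p²⟩ = −ħ² ∫ Ψ*·Ψ'' dx / ∫|Ψ|² dx.
Expand each integrand as polynomial × e^(−2αx²) and use ∫x^(2j)·e^(−2αx²) dx = (2j−1)!!/(4α)^j · √(π/(2α)), odd powers → 0; here √(π/(2α)) = 1.2590. Differentiate with the product rule, d/dx e^(−αx²) = −2αx·e^(−αx²).
State is unnormalized: ∫|Ψ|² dx = 0.83990, and ∫Ψ*·(−ħ² Ψ'') dx = 3.1533, so ⟨p²⟩ = 3.1533 / 0.83990.
⟨p²⟩ = 3.7544.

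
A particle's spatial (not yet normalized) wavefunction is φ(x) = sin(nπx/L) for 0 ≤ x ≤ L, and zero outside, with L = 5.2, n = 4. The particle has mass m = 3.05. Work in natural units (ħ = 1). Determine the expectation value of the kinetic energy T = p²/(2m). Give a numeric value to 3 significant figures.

0.957

T = −(ħ²/2m) d²/dx², so ⟨T⟩ = −(ħ²/2m) ∫ φ*·φ'' dx / ∫|φ|² dx; with m = 3.05.
d/dx sin(nπx/L) = (nπ/L)·cos(nπx/L) and d²/dx² sin(nπx/L) = −(nπ/L)²·sin(nπx/L); on 0 ≤ x ≤ L, ∫sin²(nπx/L) dx = L/2 and ∫sin(nπx/L)·cos(nπx/L) dx = 0.
State is unnormalized: ∫|φ|² dx = 2.6000, and ∫φ*·(−ħ²/2m · φ'') dx = 2.4892, so ⟨T⟩ = 2.4892 / 2.6000.
⟨T⟩ = 0.95738.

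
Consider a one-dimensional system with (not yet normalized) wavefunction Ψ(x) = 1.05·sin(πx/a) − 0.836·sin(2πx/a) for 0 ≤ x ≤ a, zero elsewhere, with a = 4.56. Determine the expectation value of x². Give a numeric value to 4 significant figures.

⟨x²⟩ = ∫ x²·|Ψ|² dx / ∫|Ψ|² dx (integrals over the domain).
On 0 ≤ x ≤ a (j ≠ l): ∫sin²(jπx/a) dx = a/2, ∫sin(jπx/a)·sin(lπx/a) dx = 0; diagonal moments ∫x·sin²(jπx/a) dx = a²/4, ∫x²·sin²(jπx/a) dx = a³·(1/6 − 1/(4j²π²)); cross terms ∫x·sin(jπx/a)·sin(lπx/a) dx = 0 for j + l even and −4jla²/(π²(j² − l²)²) for j + l odd, ∫x²·sin(jπx/a)·sin(lπx/a) dx = (−1)^(j+l)·4jla³/(π²(j² − l²)²); higher powers the same way via product-to-sum and parts.
State is unnormalized: ∫|Ψ|² dx = 4.1072, and ∫Ψ*·x²·Ψ dx = 40.392, so ⟨x²⟩ = 40.392 / 4.1072.
⟨x²⟩ = 9.8346.

9.835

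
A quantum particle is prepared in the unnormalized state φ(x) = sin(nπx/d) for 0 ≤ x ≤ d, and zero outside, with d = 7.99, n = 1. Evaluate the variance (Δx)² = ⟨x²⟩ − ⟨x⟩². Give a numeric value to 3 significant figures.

Compute ⟨x⟩ and ⟨x²⟩ separately, then (Δx)² = ⟨x²⟩ − ⟨x⟩².
With sin²θ = (1 − cos2θ)/2 on 0 ≤ x ≤ d: ∫sin²(nπx/d) dx = d/2, ∫x·sin²(nπx/d) dx = d²/4, ∫x²·sin²(nπx/d) dx = d³·(1/6 − 1/(4n²π²)); higher powers xᵏ the same way, integrating xᵏ·cos(2nπx/d) by parts.
Normalization: ∫|φ|² dx = 3.9950.
⟨x⟩ = 3.9950 and ⟨x²⟩ = 18.046.
(Δx)² = 18.046 − (3.9950)² = 2.0858.

2.09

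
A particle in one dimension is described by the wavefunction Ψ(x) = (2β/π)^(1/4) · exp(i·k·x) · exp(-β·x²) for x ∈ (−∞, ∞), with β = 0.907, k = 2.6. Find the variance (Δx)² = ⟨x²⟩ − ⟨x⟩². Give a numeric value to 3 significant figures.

Compute ⟨x⟩ and ⟨x²⟩ separately, then (Δx)² = ⟨x²⟩ − ⟨x⟩².
Gaussian moments: ∫x^(2j)·e^(−2βx²) dx = (2j−1)!!/(4β)^j · √(π/(2β)), odd powers integrate to 0; here √(π/(2β)) = 1.3160.
⟨x⟩ = 0.0000 and ⟨x²⟩ = 0.27563.
(Δx)² = 0.27563 − (0.0000)² = 0.27563.

0.276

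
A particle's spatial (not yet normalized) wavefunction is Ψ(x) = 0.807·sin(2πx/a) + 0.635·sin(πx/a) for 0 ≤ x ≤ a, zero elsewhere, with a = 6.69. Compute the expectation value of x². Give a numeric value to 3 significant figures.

⟨x²⟩ = ∫ x²·|Ψ|² dx / ∫|Ψ|² dx (integrals over the domain).
On 0 ≤ x ≤ a (j ≠ l): ∫sin²(jπx/a) dx = a/2, ∫sin(jπx/a)·sin(lπx/a) dx = 0; diagonal moments ∫x·sin²(jπx/a) dx = a²/4, ∫x²·sin²(jπx/a) dx = a³·(1/6 − 1/(4j²π²)); cross terms ∫x·sin(jπx/a)·sin(lπx/a) dx = 0 for j + l even and −4jla²/(π²(j² − l²)²) for j + l odd, ∫x²·sin(jπx/a)·sin(lπx/a) dx = (−1)^(j+l)·4jla³/(π²(j² − l²)²); higher powers the same way via product-to-sum and parts.
State is unnormalized: ∫|Ψ|² dx = 3.5272, and ∫Ψ*·x²·Ψ dx = 20.691, so ⟨x²⟩ = 20.691 / 3.5272.
⟨x²⟩ = 5.8660.

5.87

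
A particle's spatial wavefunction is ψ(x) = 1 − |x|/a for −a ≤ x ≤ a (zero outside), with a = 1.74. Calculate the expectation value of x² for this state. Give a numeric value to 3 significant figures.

⟨x²⟩ = ∫ x²·|ψ|² dx / ∫|ψ|² dx (integrals over the domain).
ψ is even, so ∫ over [−a, a] = 2∫₀ᵃ with ψ = 1 − x/a there: ∫₀ᵃ (1 − x/a)² dx = a/3, ∫₀ᵃ x²(1 − x/a)² dx = a³/30, ∫₀ᵃ x⁴(1 − x/a)² dx = a⁵/105.
State is unnormalized: ∫|ψ|² dx = 1.1600, and ∫ψ*·x²·ψ dx = 0.35120, so ⟨x²⟩ = 0.35120 / 1.1600.
⟨x²⟩ = 0.30276.

0.303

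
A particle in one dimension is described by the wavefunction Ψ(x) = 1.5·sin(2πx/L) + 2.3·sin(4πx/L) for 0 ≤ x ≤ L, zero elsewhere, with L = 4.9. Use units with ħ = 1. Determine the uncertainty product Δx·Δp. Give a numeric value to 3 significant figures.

Δx = √(⟨x²⟩−⟨x⟩²), Δp = √(⟨p²⟩−⟨p⟩²).
On 0 ≤ x ≤ L (j ≠ l): ∫sin²(jπx/L) dx = L/2, ∫sin(jπx/L)·sin(lπx/L) dx = 0; diagonal moments ∫x·sin²(jπx/L) dx = L²/4, ∫x²·sin²(jπx/L) dx = L³·(1/6 − 1/(4j²π²)); cross terms ∫x·sin(jπx/L)·sin(lπx/L) dx = 0 for j + l even and −4jlL²/(π²(j² − l²)²) for j + l odd, ∫x²·sin(jπx/L)·sin(lπx/L) dx = (−1)^(j+l)·4jlL³/(π²(j² − l²)²); higher powers the same way via product-to-sum and parts. d²/dx² sin(jπx/L) = −(jπ/L)²·sin(jπx/L); on 0 ≤ x ≤ L, ∫sin²(jπx/L) dx = L/2 and ∫sin(jπx/L)·sin(lπx/L) dx = 0 for j ≠ l, so only diagonal terms survive in ∫|Ψ|² and ∫Ψ·Ψ″; ∫Ψ·Ψ′ dx = [Ψ²/2] between the walls = 0.
Normalization: ∫|Ψ|² dx = 18.473.
⟨x⟩ = 2.4500, ⟨x²⟩ = 8.8487 ⇒ Δx = 1.6871.
⟨p⟩ = 0.0000, ⟨p²⟩ = 5.1050 ⇒ Δp = 2.2594.
Δx·Δp = 3.8118.

3.81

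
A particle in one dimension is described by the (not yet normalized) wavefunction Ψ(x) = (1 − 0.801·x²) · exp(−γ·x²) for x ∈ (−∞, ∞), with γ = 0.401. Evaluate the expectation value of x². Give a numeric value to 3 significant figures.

1.45

⟨x²⟩ = ∫ x²·|Ψ|² dx / ∫|Ψ|² dx (integrals over the domain).
Expand each integrand as polynomial × e^(−2γx²) and use ∫x^(2j)·e^(−2γx²) dx = (2j−1)!!/(4γ)^j · √(π/(2γ)), odd powers → 0; here √(π/(2γ)) = 1.9792.
State is unnormalized: ∫|Ψ|² dx = 1.4832, and ∫Ψ*·x²·Ψ dx = 2.1524, so ⟨x²⟩ = 2.1524 / 1.4832.
⟨x²⟩ = 1.4512.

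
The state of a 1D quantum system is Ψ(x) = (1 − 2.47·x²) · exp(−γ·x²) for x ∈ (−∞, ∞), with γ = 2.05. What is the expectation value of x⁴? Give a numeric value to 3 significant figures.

⟨x⁴⟩ = ∫ x⁴·|Ψ|² dx / ∫|Ψ|² dx (integrals over the domain).
Expand each integrand as polynomial × e^(−2γx²) and use ∫x^(2j)·e^(−2γx²) dx = (2j−1)!!/(4γ)^j · √(π/(2γ)), odd powers → 0; here √(π/(2γ)) = 0.87535.
State is unnormalized: ∫|Ψ|² dx = 0.58628, and ∫Ψ*·x⁴·Ψ dx = 0.045439, so ⟨x⁴⟩ = 0.045439 / 0.58628.
⟨x⁴⟩ = 0.077505.

0.0775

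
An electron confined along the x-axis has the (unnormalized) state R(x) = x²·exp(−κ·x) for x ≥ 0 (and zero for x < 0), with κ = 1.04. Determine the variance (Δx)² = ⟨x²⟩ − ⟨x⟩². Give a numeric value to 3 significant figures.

1.16

Compute ⟨x⟩ and ⟨x²⟩ separately, then (Δx)² = ⟨x²⟩ − ⟨x⟩².
Every integrand reduces to terms xʲ·e^(−2κx) on [0, ∞); use ∫₀^∞ xʲ·e^(−2κx) dx = j!/(2κ)^(j+1).
Normalization: ∫|R|² dx = 0.61645.
⟨x⟩ = 2.4038 and ⟨x²⟩ = 6.9342.
(Δx)² = 6.9342 − (2.4038)² = 1.1557.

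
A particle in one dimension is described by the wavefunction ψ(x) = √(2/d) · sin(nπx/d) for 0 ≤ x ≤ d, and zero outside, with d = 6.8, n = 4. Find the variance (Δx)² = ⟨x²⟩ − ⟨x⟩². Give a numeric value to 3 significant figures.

Compute ⟨x⟩ and ⟨x²⟩ separately, then (Δx)² = ⟨x²⟩ − ⟨x⟩².
With sin²θ = (1 − cos2θ)/2 on 0 ≤ x ≤ d: ∫sin²(nπx/d) dx = d/2, ∫x·sin²(nπx/d) dx = d²/4, ∫x²·sin²(nπx/d) dx = d³·(1/6 − 1/(4n²π²)); higher powers xᵏ the same way, integrating xᵏ·cos(2nπx/d) by parts.
⟨x⟩ = 3.4000 and ⟨x²⟩ = 15.267.
(Δx)² = 15.267 − (3.4000)² = 3.7069.

3.71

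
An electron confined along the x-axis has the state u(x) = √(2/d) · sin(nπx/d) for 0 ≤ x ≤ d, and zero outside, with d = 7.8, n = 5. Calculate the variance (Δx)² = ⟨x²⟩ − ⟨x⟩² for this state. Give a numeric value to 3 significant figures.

Compute ⟨x⟩ and ⟨x²⟩ separately, then (Δx)² = ⟨x²⟩ − ⟨x⟩².
With sin²θ = (1 − cos2θ)/2 on 0 ≤ x ≤ d: ∫sin²(nπx/d) dx = d/2, ∫x·sin²(nπx/d) dx = d²/4, ∫x²·sin²(nπx/d) dx = d³·(1/6 − 1/(4n²π²)); higher powers xᵏ the same way, integrating xᵏ·cos(2nπx/d) by parts.
⟨x⟩ = 3.9000 and ⟨x²⟩ = 20.157.
(Δx)² = 20.157 − (3.9000)² = 4.9467.

4.95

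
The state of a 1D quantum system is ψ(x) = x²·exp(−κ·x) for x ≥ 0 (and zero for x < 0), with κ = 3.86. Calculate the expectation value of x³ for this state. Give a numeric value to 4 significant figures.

0.4564

⟨x³⟩ = ∫ x³·|ψ|² dx / ∫|ψ|² dx (integrals over the domain).
Every integrand reduces to terms xʲ·e^(−2κx) on [0, ∞); use ∫₀^∞ xʲ·e^(−2κx) dx = j!/(2κ)^(j+1).
State is unnormalized: ∫|ψ|² dx = 0.00087524, and ∫ψ*·x³·ψ dx = 0.00039948, so ⟨x³⟩ = 0.00039948 / 0.00087524.
⟨x³⟩ = 0.45642.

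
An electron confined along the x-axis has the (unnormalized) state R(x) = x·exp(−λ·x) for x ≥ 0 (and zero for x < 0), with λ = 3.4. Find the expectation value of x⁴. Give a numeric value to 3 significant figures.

0.168

⟨x⁴⟩ = ∫ x⁴·|R|² dx / ∫|R|² dx (integrals over the domain).
Every integrand reduces to terms xʲ·e^(−2λx) on [0, ∞); use ∫₀^∞ xʲ·e^(−2λx) dx = j!/(2λ)^(j+1).
State is unnormalized: ∫|R|² dx = 0.0063607, and ∫R*·x⁴·R dx = 0.0010710, so ⟨x⁴⟩ = 0.0010710 / 0.0063607.
⟨x⁴⟩ = 0.16837.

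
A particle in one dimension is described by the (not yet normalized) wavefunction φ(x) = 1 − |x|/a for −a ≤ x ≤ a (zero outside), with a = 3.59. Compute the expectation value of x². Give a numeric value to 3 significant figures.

⟨x²⟩ = ∫ x²·|φ|² dx / ∫|φ|² dx (integrals over the domain).
φ is even, so ∫ over [−a, a] = 2∫₀ᵃ with φ = 1 − x/a there: ∫₀ᵃ (1 − x/a)² dx = a/3, ∫₀ᵃ x²(1 − x/a)² dx = a³/30, ∫₀ᵃ x⁴(1 − x/a)² dx = a⁵/105.
State is unnormalized: ∫|φ|² dx = 2.3933, and ∫φ*·x²·φ dx = 3.0846, so ⟨x²⟩ = 3.0846 / 2.3933.
⟨x²⟩ = 1.2888.

1.29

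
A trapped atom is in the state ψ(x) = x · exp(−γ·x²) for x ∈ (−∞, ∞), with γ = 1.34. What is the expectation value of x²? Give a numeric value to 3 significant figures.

⟨x²⟩ = ∫ x²·|ψ|² dx / ∫|ψ|² dx (integrals over the domain).
Expand each integrand as polynomial × e^(−2γx²) and use ∫x^(2j)·e^(−2γx²) dx = (2j−1)!!/(4γ)^j · √(π/(2γ)), odd powers → 0; here √(π/(2γ)) = 1.0827.
State is unnormalized: ∫|ψ|² dx = 0.20200, and ∫ψ*·x²·ψ dx = 0.11306, so ⟨x²⟩ = 0.11306 / 0.20200.
⟨x²⟩ = 0.55970.

0.560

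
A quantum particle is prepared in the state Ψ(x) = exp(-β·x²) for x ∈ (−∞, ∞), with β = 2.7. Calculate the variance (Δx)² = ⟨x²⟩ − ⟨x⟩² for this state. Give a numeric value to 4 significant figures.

0.09259

Compute ⟨x⟩ and ⟨x²⟩ separately, then (Δx)² = ⟨x²⟩ − ⟨x⟩².
Gaussian moments: ∫x^(2j)·e^(−2βx²) dx = (2j−1)!!/(4β)^j · √(π/(2β)), odd powers integrate to 0; here √(π/(2β)) = 0.76274.
Normalization: ∫|Ψ|² dx = 0.76274.
⟨x⟩ = 0.0000 and ⟨x²⟩ = 0.092593.
(Δx)² = 0.092593 − (0.0000)² = 0.092593.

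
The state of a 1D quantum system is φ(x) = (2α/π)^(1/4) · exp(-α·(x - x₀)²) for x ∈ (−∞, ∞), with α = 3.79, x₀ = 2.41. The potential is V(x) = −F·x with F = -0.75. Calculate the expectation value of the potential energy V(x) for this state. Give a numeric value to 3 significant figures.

⟨V⟩ = ∫ V(x)·|φ|² dx.
Gaussian moments (u = x − x₀): ∫u^(2j)·e^(−2αu²) du = (2j−1)!!/(4α)^j · √(π/(2α)), odd powers integrate to 0; here √(π/(2α)) = 0.64378.
⟨V⟩ = 1.8075.

1.81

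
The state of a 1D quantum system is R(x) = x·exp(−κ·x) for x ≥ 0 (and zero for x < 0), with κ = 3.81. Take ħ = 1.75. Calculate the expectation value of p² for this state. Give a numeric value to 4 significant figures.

44.46

p² R = −ħ² d²R/dx²; ⟨p²⟩ = −ħ² ∫ R*·R'' dx / ∫|R|² dx.
Differentiate x·exp(−κ·x) with the product rule; every integrand then reduces to terms xʲ·e^(−2κx) on [0, ∞), with ∫₀^∞ xʲ·e^(−2κx) dx = j!/(2κ)^(j+1).
State is unnormalized: ∫|R|² dx = 0.0045203, and ∫R*·(−ħ² R'') dx = 0.20095, so ⟨p²⟩ = 0.20095 / 0.0045203.
⟨p²⟩ = 44.456.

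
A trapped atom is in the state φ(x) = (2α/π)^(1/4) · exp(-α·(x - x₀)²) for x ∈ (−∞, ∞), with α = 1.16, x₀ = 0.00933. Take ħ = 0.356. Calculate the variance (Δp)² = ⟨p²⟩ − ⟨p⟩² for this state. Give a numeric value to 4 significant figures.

Compute ⟨p⟩ and ⟨p²⟩ separately; (Δp)² = ⟨p²⟩ − ⟨p⟩².
Gaussian moments (u = x − x₀): ∫u^(2j)·e^(−2αu²) du = (2j−1)!!/(4α)^j · √(π/(2α)), odd powers integrate to 0; here √(π/(2α)) = 1.1637. Derivatives: d/dx e^(−αu²) = −2αu·e^(−αu²), d²/dx² e^(−αu²) = (4α²u² − 2α)·e^(−αu²).
⟨p⟩ = 0.0000 and ⟨p²⟩ = 0.14701.
(Δp)² = 0.14701 − (0.0000)² = 0.14701.

0.1470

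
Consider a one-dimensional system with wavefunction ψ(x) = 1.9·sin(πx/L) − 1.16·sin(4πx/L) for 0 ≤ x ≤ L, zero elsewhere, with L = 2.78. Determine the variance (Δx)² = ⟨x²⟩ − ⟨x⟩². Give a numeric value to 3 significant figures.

Compute ⟨x⟩ and ⟨x²⟩ separately, then (Δx)² = ⟨x²⟩ − ⟨x⟩².
On 0 ≤ x ≤ L (j ≠ l): ∫sin²(jπx/L) dx = L/2, ∫sin(jπx/L)·sin(lπx/L) dx = 0; diagonal moments ∫x·sin²(jπx/L) dx = L²/4, ∫x²·sin²(jπx/L) dx = L³·(1/6 − 1/(4j²π²)); cross terms ∫x·sin(jπx/L)·sin(lπx/L) dx = 0 for j + l even and −4jlL²/(π²(j² − l²)²) for j + l odd, ∫x²·sin(jπx/L)·sin(lπx/L) dx = (−1)^(j+l)·4jlL³/(π²(j² − l²)²); higher powers the same way via product-to-sum and parts.
Normalization: ∫|ψ|² dx = 6.8883.
⟨x⟩ = 1.4256 and ⟨x²⟩ = 2.3833.
(Δx)² = 2.3833 − (1.4256)² = 0.35091.

0.351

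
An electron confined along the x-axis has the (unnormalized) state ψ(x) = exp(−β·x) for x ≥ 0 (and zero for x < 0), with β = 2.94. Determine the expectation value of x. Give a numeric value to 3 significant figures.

⟨x⟩ = ∫ x·|ψ|² dx / ∫|ψ|² dx (integrals over the domain).
Every integrand reduces to terms xʲ·e^(−2βx) on [0, ∞); use ∫₀^∞ xʲ·e^(−2βx) dx = j!/(2β)^(j+1).
State is unnormalized: ∫|ψ|² dx = 0.17007, and ∫ψ*·x·ψ dx = 0.028923, so ⟨x⟩ = 0.028923 / 0.17007.
⟨x⟩ = 0.17007.

0.170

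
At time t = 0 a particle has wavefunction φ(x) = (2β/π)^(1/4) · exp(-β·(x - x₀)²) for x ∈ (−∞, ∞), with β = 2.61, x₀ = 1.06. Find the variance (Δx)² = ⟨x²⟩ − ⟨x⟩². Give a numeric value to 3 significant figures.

0.0958

Compute ⟨x⟩ and ⟨x²⟩ separately, then (Δx)² = ⟨x²⟩ − ⟨x⟩².
Gaussian moments (u = x − x₀): ∫u^(2j)·e^(−2βu²) du = (2j−1)!!/(4β)^j · √(π/(2β)), odd powers integrate to 0; here √(π/(2β)) = 0.77578.
⟨x⟩ = 1.0600 and ⟨x²⟩ = 1.2194.
(Δx)² = 1.2194 − (1.0600)² = 0.095785.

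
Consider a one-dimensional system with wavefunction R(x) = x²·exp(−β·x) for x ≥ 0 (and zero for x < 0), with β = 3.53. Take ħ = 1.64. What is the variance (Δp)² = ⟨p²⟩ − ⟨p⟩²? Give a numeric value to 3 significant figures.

Compute ⟨p⟩ and ⟨p²⟩ separately; (Δp)² = ⟨p²⟩ − ⟨p⟩².
Differentiate x²·exp(−β·x) with the product rule; every integrand then reduces to terms xʲ·e^(−2βx) on [0, ∞), with ∫₀^∞ xʲ·e^(−2βx) dx = j!/(2β)^(j+1).
Normalization: ∫|R|² dx = 0.0013683.
⟨p⟩ = 0.0000 and ⟨p²⟩ = 11.172.
(Δp)² = 11.172 − (0.0000)² = 11.172.

11.2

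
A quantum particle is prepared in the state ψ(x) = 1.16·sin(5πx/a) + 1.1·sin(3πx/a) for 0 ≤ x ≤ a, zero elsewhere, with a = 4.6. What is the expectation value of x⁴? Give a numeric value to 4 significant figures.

121.9

⟨x⁴⟩ = ∫ x⁴·|ψ|² dx / ∫|ψ|² dx (integrals over the domain).
On 0 ≤ x ≤ a (j ≠ l): ∫sin²(jπx/a) dx = a/2, ∫sin(jπx/a)·sin(lπx/a) dx = 0; diagonal moments ∫x·sin²(jπx/a) dx = a²/4, ∫x²·sin²(jπx/a) dx = a³·(1/6 − 1/(4j²π²)); cross terms ∫x·sin(jπx/a)·sin(lπx/a) dx = 0 for j + l even and −4jla²/(π²(j² − l²)²) for j + l odd, ∫x²·sin(jπx/a)·sin(lπx/a) dx = (−1)^(j+l)·4jla³/(π²(j² − l²)²); higher powers the same way via product-to-sum and parts.
State is unnormalized: ∫|ψ|² dx = 5.8779, and ∫ψ*·x⁴·ψ dx = 716.31, so ⟨x⁴⟩ = 716.31 / 5.8779.
⟨x⁴⟩ = 121.87.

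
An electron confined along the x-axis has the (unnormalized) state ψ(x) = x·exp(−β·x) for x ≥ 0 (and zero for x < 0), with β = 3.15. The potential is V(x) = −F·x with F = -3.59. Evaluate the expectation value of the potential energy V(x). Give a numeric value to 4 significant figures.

1.710

⟨V⟩ = ∫ V(x)·|ψ|² dx / ∫|ψ|² dx.
Every integrand reduces to terms xʲ·e^(−2βx) on [0, ∞); use ∫₀^∞ xʲ·e^(−2βx) dx = j!/(2β)^(j+1).
State is unnormalized: ∫|ψ|² dx = 0.0079985, and ∫ψ*·V(x)·ψ dx = 0.013674, so ⟨V⟩ = 0.013674 / 0.0079985.
⟨V⟩ = 1.7095.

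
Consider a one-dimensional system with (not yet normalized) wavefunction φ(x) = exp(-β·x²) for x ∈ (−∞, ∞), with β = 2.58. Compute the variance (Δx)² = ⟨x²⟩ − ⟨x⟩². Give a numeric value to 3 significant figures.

Compute ⟨x⟩ and ⟨x²⟩ separately, then (Δx)² = ⟨x²⟩ − ⟨x⟩².
Gaussian moments: ∫x^(2j)·e^(−2βx²) dx = (2j−1)!!/(4β)^j · √(π/(2β)), odd powers integrate to 0; here √(π/(2β)) = 0.78028.
Normalization: ∫|φ|² dx = 0.78028.
⟨x⟩ = 0.0000 and ⟨x²⟩ = 0.096899.
(Δx)² = 0.096899 − (0.0000)² = 0.096899.

0.0969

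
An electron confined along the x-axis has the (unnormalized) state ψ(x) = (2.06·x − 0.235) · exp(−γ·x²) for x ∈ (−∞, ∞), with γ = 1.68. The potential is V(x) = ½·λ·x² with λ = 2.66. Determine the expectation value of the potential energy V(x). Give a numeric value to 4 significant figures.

0.5619

⟨V⟩ = ∫ V(x)·|ψ|² dx / ∫|ψ|² dx.
Expand each integrand as polynomial × e^(−2γx²) and use ∫x^(2j)·e^(−2γx²) dx = (2j−1)!!/(4γ)^j · √(π/(2γ)), odd powers → 0; here √(π/(2γ)) = 0.96695.
State is unnormalized: ∫|ψ|² dx = 0.66402, and ∫ψ*·V(x)·ψ dx = 0.37312, so ⟨V⟩ = 0.37312 / 0.66402.
⟨V⟩ = 0.56192.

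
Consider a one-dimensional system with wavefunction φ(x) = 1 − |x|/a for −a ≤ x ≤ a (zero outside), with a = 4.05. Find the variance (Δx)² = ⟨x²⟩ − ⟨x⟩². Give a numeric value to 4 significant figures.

1.640

Compute ⟨x⟩ and ⟨x²⟩ separately, then (Δx)² = ⟨x²⟩ − ⟨x⟩².
φ is even, so ∫ over [−a, a] = 2∫₀ᵃ with φ = 1 − x/a there: ∫₀ᵃ (1 − x/a)² dx = a/3, ∫₀ᵃ x²(1 − x/a)² dx = a³/30, ∫₀ᵃ x⁴(1 − x/a)² dx = a⁵/105.
Normalization: ∫|φ|² dx = 2.7000.
⟨x⟩ = 0.0000 and ⟨x²⟩ = 1.6403.
(Δx)² = 1.6403 − (0.0000)² = 1.6403.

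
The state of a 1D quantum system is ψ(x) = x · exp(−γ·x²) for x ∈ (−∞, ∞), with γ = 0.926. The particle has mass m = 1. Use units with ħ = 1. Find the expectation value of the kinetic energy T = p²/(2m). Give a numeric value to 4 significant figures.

1.389

T = −(ħ²/2m) d²/dx², so ⟨T⟩ = −(ħ²/2m) ∫ ψ*·ψ'' dx / ∫|ψ|² dx; with m = 1.
Expand each integrand as polynomial × e^(−2γx²) and use ∫x^(2j)·e^(−2γx²) dx = (2j−1)!!/(4γ)^j · √(π/(2γ)), odd powers → 0; here √(π/(2γ)) = 1.3024. Differentiate with the product rule, d/dx e^(−γx²) = −2γx·e^(−γx²).
State is unnormalized: ∫|ψ|² dx = 0.35163, and ∫ψ*·(−ħ²/2m · ψ'') dx = 0.48841, so ⟨T⟩ = 0.48841 / 0.35163.
⟨T⟩ = 1.3890.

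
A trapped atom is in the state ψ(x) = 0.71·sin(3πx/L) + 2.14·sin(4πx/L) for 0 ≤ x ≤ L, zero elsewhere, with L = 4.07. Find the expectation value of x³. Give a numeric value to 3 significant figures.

⟨x³⟩ = ∫ x³·|ψ|² dx / ∫|ψ|² dx (integrals over the domain).
On 0 ≤ x ≤ L (j ≠ l): ∫sin²(jπx/L) dx = L/2, ∫sin(jπx/L)·sin(lπx/L) dx = 0; diagonal moments ∫x·sin²(jπx/L) dx = L²/4, ∫x²·sin²(jπx/L) dx = L³·(1/6 − 1/(4j²π²)); cross terms ∫x·sin(jπx/L)·sin(lπx/L) dx = 0 for j + l even and −4jlL²/(π²(j² − l²)²) for j + l odd, ∫x²·sin(jπx/L)·sin(lπx/L) dx = (−1)^(j+l)·4jlL³/(π²(j² − l²)²); higher powers the same way via product-to-sum and parts.
State is unnormalized: ∫|ψ|² dx = 10.345, and ∫ψ*·x³·ψ dx = 97.998, so ⟨x³⟩ = 97.998 / 10.345.
⟨x³⟩ = 9.4727.

9.47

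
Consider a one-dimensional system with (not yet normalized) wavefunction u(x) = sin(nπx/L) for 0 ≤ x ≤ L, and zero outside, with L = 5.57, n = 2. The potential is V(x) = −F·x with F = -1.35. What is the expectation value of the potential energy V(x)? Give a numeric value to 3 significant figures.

⟨V⟩ = ∫ V(x)·|u|² dx / ∫|u|² dx.
With sin²θ = (1 − cos2θ)/2 on 0 ≤ x ≤ L: ∫sin²(nπx/L) dx = L/2, ∫x·sin²(nπx/L) dx = L²/4, ∫x²·sin²(nπx/L) dx = L³·(1/6 − 1/(4n²π²)); higher powers xᵏ the same way, integrating xᵏ·cos(2nπx/L) by parts.
State is unnormalized: ∫|u|² dx = 2.7850, and ∫u*·V(x)·u dx = 10.471, so ⟨V⟩ = 10.471 / 2.7850.
⟨V⟩ = 3.7598.

3.76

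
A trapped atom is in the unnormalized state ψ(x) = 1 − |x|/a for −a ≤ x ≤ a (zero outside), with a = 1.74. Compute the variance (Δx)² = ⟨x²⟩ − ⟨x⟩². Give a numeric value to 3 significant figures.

0.303

Compute ⟨x⟩ and ⟨x²⟩ separately, then (Δx)² = ⟨x²⟩ − ⟨x⟩².
ψ is even, so ∫ over [−a, a] = 2∫₀ᵃ with ψ = 1 − x/a there: ∫₀ᵃ (1 − x/a)² dx = a/3, ∫₀ᵃ x²(1 − x/a)² dx = a³/30, ∫₀ᵃ x⁴(1 − x/a)² dx = a⁵/105.
Normalization: ∫|ψ|² dx = 1.1600.
⟨x⟩ = 0.0000 and ⟨x²⟩ = 0.30276.
(Δx)² = 0.30276 − (0.0000)² = 0.30276.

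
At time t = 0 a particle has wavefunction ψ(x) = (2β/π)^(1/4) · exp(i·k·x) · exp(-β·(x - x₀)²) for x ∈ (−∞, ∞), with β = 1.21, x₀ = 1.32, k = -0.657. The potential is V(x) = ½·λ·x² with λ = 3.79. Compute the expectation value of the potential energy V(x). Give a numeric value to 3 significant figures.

3.69

⟨V⟩ = ∫ V(x)·|ψ|² dx.
Gaussian moments (u = x − x₀): ∫u^(2j)·e^(−2βu²) du = (2j−1)!!/(4β)^j · √(π/(2β)), odd powers integrate to 0; here √(π/(2β)) = 1.1394.
⟨V⟩ = 3.6934.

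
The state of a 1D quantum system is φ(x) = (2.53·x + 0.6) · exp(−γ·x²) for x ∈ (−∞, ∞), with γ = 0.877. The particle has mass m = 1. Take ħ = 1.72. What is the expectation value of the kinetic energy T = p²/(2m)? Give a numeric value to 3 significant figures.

3.46

T = −(ħ²/2m) d²/dx², so ⟨T⟩ = −(ħ²/2m) ∫ φ*·φ'' dx / ∫|φ|² dx; with m = 1.
Expand each integrand as polynomial × e^(−2γx²) and use ∫x^(2j)·e^(−2γx²) dx = (2j−1)!!/(4γ)^j · √(π/(2γ)), odd powers → 0; here √(π/(2γ)) = 1.3383. Differentiate with the product rule, d/dx e^(−γx²) = −2γx·e^(−γx²).
State is unnormalized: ∫|φ|² dx = 2.9238, and ∫φ*·(−ħ²/2m · φ'') dx = 10.129, so ⟨T⟩ = 10.129 / 2.9238.
⟨T⟩ = 3.4642.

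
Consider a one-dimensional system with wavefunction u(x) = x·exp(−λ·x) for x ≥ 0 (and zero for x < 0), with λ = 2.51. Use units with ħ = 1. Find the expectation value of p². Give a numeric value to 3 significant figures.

p² u = −ħ² d²u/dx²; ⟨p²⟩ = −ħ² ∫ u*·u'' dx / ∫|u|² dx.
Differentiate x·exp(−λ·x) with the product rule; every integrand then reduces to terms xʲ·e^(−2λx) on [0, ∞), with ∫₀^∞ xʲ·e^(−2λx) dx = j!/(2λ)^(j+1).
State is unnormalized: ∫|u|² dx = 0.015810, and ∫u*·(−ħ² u'') dx = 0.099602, so ⟨p²⟩ = 0.099602 / 0.015810.
⟨p²⟩ = 6.3001.

6.30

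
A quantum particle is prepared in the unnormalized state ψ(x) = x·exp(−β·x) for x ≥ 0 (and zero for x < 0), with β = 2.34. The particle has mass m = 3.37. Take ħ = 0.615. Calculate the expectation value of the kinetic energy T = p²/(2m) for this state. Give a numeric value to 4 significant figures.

0.3073

T = −(ħ²/2m) d²/dx², so ⟨T⟩ = −(ħ²/2m) ∫ ψ*·ψ'' dx / ∫|ψ|² dx; with m = 3.37.
Differentiate x·exp(−β·x) with the product rule; every integrand then reduces to terms xʲ·e^(−2βx) on [0, ∞), with ∫₀^∞ xʲ·e^(−2βx) dx = j!/(2β)^(j+1).
State is unnormalized: ∫|ψ|² dx = 0.019512, and ∫ψ*·(−ħ²/2m · ψ'') dx = 0.0059953, so ⟨T⟩ = 0.0059953 / 0.019512.
⟨T⟩ = 0.30727.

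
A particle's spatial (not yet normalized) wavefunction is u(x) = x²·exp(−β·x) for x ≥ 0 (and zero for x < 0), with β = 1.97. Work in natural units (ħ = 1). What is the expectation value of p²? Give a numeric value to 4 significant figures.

1.294

p² u = −ħ² d²u/dx²; ⟨p²⟩ = −ħ² ∫ u*·u'' dx / ∫|u|² dx.
Differentiate x²·exp(−β·x) with the product rule; every integrand then reduces to terms xʲ·e^(−2βx) on [0, ∞), with ∫₀^∞ xʲ·e^(−2βx) dx = j!/(2β)^(j+1).
State is unnormalized: ∫|u|² dx = 0.025277, and ∫u*·(−ħ² u'') dx = 0.032700, so ⟨p²⟩ = 0.032700 / 0.025277.
⟨p²⟩ = 1.2936.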